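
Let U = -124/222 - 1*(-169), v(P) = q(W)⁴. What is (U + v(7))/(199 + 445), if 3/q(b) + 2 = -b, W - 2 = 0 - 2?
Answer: 308143/1143744 ≈ 0.26942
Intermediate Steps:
W = 0 (W = 2 + (0 - 2) = 2 - 2 = 0)
q(b) = 3/(-2 - b)
v(P) = 81/16 (v(P) = (-3/(2 + 0))⁴ = (-3/2)⁴ = 81/16)
U = 18697/111 (U = -124*1/222 + 169 = -62/111 + 169 = 18697/111 ≈ 168.44)
(U + v(7))/(199 + 445) = (18697/111 + 81/16)/(199 + 445) = (308143/1776)/644 = (308143/1776)*(1/644) = 308143/1143744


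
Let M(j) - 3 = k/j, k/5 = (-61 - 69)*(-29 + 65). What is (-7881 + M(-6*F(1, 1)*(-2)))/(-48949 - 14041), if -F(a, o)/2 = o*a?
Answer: 6903/62990 ≈ 0.10959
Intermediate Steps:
F(a, o) = -2*a*o (F(a, o) = -2*o*a = -2*a*o)
k = -23400 (k = 5*((-61 - 69)*(-29 + 65)) = 5*(-130*36) = 5*(-4680) = -23400)
M(j) = 3 - 23400/j
(-7881 + M(-6*F(1, 1)*(-2)))/(-48949 - 14041) = (-7881 + (3 - 23400/(-(-12)*(-2))))/(-48949 - 14041) = (-7881 + (3 - 23400/(-6*(-2)*(-2))))/(-62990) = (-7881 + (3 - 23400/(12*(-2))))*(-1/62990) = (-7881 + (3 - 23400/(-24)))*(-1/62990) = (-7881 + (3 - 23400*(-1/24)))*(-1/62990) = (-7881 + (3 + 975))*(-1/62990) = (-7881 + 978)*(-1/62990) = -6903*(-1/62990) = 6903/62990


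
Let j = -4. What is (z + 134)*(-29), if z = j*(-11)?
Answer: -5162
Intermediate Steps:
z = 44 (z = -4*(-11) = 44)
(z + 134)*(-29) = (44 + 134)*(-29) = 178*(-29) = -5162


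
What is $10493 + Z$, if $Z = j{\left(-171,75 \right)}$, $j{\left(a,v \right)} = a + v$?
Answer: $10397$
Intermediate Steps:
$Z = -96$ ($Z = -171 + 75 = -96$)
$10493 + Z = 10493 - 96 = 10397$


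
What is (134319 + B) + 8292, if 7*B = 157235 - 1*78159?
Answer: 1077353/7 ≈ 1.5391e+5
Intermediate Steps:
B = 79076/7 (B = (157235 - 1*78159)/7 = (157235 - 78159)/7 = (⅐)*79076 = 79076/7 ≈ 11297.)
(134319 + B) + 8292 = (134319 + 79076/7) + 8292 = 1019309/7 + 8292 = 1077353/7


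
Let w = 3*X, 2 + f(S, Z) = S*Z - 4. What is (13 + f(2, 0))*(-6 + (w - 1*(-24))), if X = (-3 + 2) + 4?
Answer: 189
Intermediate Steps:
f(S, Z) = -6 + S*Z (f(S, Z) = -2 + (S*Z - 4) = -2 + (-4 + S*Z) = -6 + S*Z)
X = 3 (X = -1 + 4 = 3)
w = 9 (w = 3*3 = 9)
(13 + f(2, 0))*(-6 + (w - 1*(-24))) = (13 + (-6 + 2*0))*(-6 + (9 - 1*(-24))) = (13 + (-6 + 0))*(-6 + (9 + 24)) = (13 - 6)*(-6 + 33) = 7*27 = 189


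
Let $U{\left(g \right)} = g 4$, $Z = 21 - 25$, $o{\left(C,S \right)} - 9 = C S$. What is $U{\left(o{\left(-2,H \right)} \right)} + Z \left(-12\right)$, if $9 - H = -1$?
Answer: $4$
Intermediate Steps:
$H = 10$ ($H = 9 - -1 = 9 + 1 = 10$)
$o{\left(C,S \right)} = 9 + C S$
$Z = -4$ ($Z = 21 - 25 = -4$)
$U{\left(g \right)} = 4 g$
$U{\left(o{\left(-2,H \right)} \right)} + Z \left(-12\right) = 4 \left(9 - 20\right) - -48 = 4 \left(9 - 20\right) + 48 = 4 \left(-11\right) + 48 = -44 + 48 = 4$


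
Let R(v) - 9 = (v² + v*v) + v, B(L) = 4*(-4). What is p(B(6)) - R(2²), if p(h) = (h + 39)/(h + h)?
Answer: -1463/32 ≈ -45.719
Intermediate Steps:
B(L) = -16
p(h) = (39 + h)/(2*h) (p(h) = (39 + h)/((2*h)) = (39 + h)*(1/(2*h)) = (39 + h)/(2*h))
R(v) = 9 + v + 2*v² (R(v) = 9 + ((v² + v*v) + v) = 9 + ((v² + v²) + v) = 9 + (2*v² + v) = 9 + (v + 2*v²) = 9 + v + 2*v²)
p(B(6)) - R(2²) = (½)*(39 - 16)/(-16) - (9 + 2² + 2*(2²)²) = (½)*(-1/16)*23 - (9 + 4 + 2*4²) = -23/32 - (9 + 4 + 2*16) = -23/32 - (9 + 4 + 32) = -23/32 - 1*45 = -23/32 - 45 = -1463/32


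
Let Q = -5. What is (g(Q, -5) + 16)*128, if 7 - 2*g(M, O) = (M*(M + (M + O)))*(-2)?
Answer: 12096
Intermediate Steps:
g(M, O) = 7/2 + M*(O + 2*M) (g(M, O) = 7/2 - M*(M + (M + O))*(-2)/2 = 7/2 - M*(O + 2*M)*(-2)/2 = 7/2 - (-1)*M*(O + 2*M) = 7/2 + M*(O + 2*M))
(g(Q, -5) + 16)*128 = ((7/2 + 2*(-5)² - 5*(-5)) + 16)*128 = ((7/2 + 2*25 + 25) + 16)*128 = ((7/2 + 50 + 25) + 16)*128 = (157/2 + 16)*128 = (189/2)*128 = 12096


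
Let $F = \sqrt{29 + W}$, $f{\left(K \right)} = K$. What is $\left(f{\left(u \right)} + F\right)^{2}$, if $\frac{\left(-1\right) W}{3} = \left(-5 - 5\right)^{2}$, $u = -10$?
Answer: $\left(10 - i \sqrt{271}\right)^{2} \approx -171.0 - 329.24 i$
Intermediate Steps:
$W = -300$ ($W = - 3 \left(-5 - 5\right)^{2} = - 3 \left(-10\right)^{2} = \left(-3\right) 100 = -300$)
$F = i \sqrt{271}$ ($F = \sqrt{29 - 300} = \sqrt{-271} = i \sqrt{271} \approx 16.462 i$)
$\left(f{\left(u \right)} + F\right)^{2} = \left(-10 + i \sqrt{271}\right)^{2}$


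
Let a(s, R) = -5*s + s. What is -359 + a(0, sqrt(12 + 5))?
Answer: -359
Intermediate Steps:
a(s, R) = -4*s
-359 + a(0, sqrt(12 + 5)) = -359 - 4*0 = -359 + 0 = -359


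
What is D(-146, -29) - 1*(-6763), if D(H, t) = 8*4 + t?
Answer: 6766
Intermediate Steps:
D(H, t) = 32 + t
D(-146, -29) - 1*(-6763) = (32 - 29) - 1*(-6763) = 3 + 6763 = 6766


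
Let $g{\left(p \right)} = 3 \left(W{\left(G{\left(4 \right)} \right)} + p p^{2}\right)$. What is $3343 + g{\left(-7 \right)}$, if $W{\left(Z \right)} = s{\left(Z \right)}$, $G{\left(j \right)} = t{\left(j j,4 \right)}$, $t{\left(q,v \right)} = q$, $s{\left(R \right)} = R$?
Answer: $2362$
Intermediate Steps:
$G{\left(j \right)} = j^{2}$ ($G{\left(j \right)} = j j = j^{2}$)
$W{\left(Z \right)} = Z$
$g{\left(p \right)} = 48 + 3 p^{3}$ ($g{\left(p \right)} = 3 \left(4^{2} + p p^{2}\right) = 3 \left(16 + p^{3}\right) = 48 + 3 p^{3}$)
$3343 + g{\left(-7 \right)} = 3343 + \left(48 + 3 \left(-7\right)^{3}\right) = 3343 + \left(48 + 3 \left(-343\right)\right) = 3343 + \left(48 - 1029\right) = 3343 - 981 = 2362$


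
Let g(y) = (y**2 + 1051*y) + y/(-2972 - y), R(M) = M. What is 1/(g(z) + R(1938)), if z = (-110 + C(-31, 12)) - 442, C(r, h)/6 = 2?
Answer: -608/166593081 ≈ -3.6496e-6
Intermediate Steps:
C(r, h) = 12 (C(r, h) = 6*2 = 12)
z = -540 (z = (-110 + 12) - 442 = -98 - 442 = -540)
g(y) = y**2 + 1051*y + y/(-2972 - y)
1/(g(z) + R(1938)) = 1/(-540*(3123571 + (-540)**2 + 4023*(-540))/(2972 - 540) + 1938) = 1/(-540*(3123571 + 291600 - 2172420)/2432 + 1938) = 1/(-540*1/2432*1242751 + 1938) = 1/(-167771385/608 + 1938) = 1/(-166593081/608) = -608/166593081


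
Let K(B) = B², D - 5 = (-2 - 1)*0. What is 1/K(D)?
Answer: 1/25 ≈ 0.040000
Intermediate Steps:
D = 5 (D = 5 + (-2 - 1)*0 = 5 - 3*0 = 5 + 0 = 5)
1/K(D) = 1/(5²) = 1/25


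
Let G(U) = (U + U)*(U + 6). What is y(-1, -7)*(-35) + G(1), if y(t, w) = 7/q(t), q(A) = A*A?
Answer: -231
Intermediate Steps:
q(A) = A**2
y(t, w) = 7/t**2 (y(t, w) = 7/(t**2) = 7/t**2)
G(U) = 2*U*(6 + U) (G(U) = (2*U)*(6 + U) = 2*U*(6 + U))
y(-1, -7)*(-35) + G(1) = (7/(-1)**2)*(-35) + 2*1*(6 + 1) = (7*1)*(-35) + 2*1*7 = 7*(-35) + 14 = -245 + 14 = -231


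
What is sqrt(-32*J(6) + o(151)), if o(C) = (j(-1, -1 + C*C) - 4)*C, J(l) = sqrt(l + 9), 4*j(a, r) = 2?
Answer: sqrt(-2114 - 128*sqrt(15))/2 ≈ 25.543*I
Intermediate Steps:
j(a, r) = 1/2 (j(a, r) = (1/4)*2 = 1/2)
J(l) = sqrt(9 + l)
o(C) = -7*C/2 (o(C) = (1/2 - 4)*C = -7*C/2)
sqrt(-32*J(6) + o(151)) = sqrt(-32*sqrt(9 + 6) - 7/2*151) = sqrt(-32*sqrt(15) - 1057/2) = sqrt(-1057/2 - 32*sqrt(15))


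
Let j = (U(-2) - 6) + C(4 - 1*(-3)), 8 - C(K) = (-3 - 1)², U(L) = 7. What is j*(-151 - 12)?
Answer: 1141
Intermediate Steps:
C(K) = -8 (C(K) = 8 - (-3 - 1)² = 8 - 1*(-4)² = 8 - 1*16 = 8 - 16 = -8)
j = -7 (j = (7 - 6) - 8 = 1 - 8 = -7)
j*(-151 - 12) = -7*(-151 - 12) = -7*(-163) = 1141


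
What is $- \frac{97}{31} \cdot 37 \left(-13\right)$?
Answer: $\frac{46657}{31} \approx 1505.1$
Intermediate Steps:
$- \frac{97}{31} \cdot 37 \left(-13\right) = \left(-97\right) \frac{1}{31} \cdot 37 \left(-13\right) = \left(- \frac{97}{31}\right) 37 \left(-13\right) = \left(- \frac{3589}{31}\right) \left(-13\right) = \frac{46657}{31}$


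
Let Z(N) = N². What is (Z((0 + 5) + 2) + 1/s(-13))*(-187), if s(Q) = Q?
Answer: -118932/13 ≈ -9148.6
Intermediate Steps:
(Z((0 + 5) + 2) + 1/s(-13))*(-187) = (((0 + 5) + 2)² + 1/(-13))*(-187) = ((5 + 2)² - 1/13)*(-187) = (7² - 1/13)*(-187) = (49 - 1/13)*(-187) = (636/13)*(-187) = -118932/13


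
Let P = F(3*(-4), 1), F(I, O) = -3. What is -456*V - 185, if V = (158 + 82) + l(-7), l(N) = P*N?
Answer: -119201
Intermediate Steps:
P = -3
l(N) = -3*N
V = 261 (V = (158 + 82) - 3*(-7) = 240 + 21 = 261)
-456*V - 185 = -456*261 - 185 = -119016 - 185 = -119201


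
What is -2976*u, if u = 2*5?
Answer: -29760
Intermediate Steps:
u = 10
-2976*u = -2976*10 = -29760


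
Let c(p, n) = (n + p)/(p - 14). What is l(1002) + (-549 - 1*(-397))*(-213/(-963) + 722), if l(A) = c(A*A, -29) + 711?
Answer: -7029950832035/64456158 ≈ -1.0907e+5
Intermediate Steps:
c(p, n) = (n + p)/(-14 + p)
l(A) = 711 + (-29 + A**2)/(-14 + A**2) (l(A) = (-29 + A*A)/(-14 + A*A) + 711 = (-29 + A**2)/(-14 + A**2) + 711 = 711 + (-29 + A**2)/(-14 + A**2))
l(1002) + (-549 - 1*(-397))*(-213/(-963) + 722) = (-9983 + 712*1002**2)/(-14 + 1002**2) + (-549 - 1*(-397))*(-213/(-963) + 722) = (-9983 + 712*1004004)/(-14 + 1004004) + (-549 + 397)*(-213*(-1/963) + 722) = (-9983 + 714850848)/1003990 - 152*(71/321 + 722) = (1/1003990)*714840865 - 152*231833/321 = 142968173/200798 - 35238616/321 = -7029950832035/64456158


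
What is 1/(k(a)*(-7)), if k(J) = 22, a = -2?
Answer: -1/154 ≈ -0.0064935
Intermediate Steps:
1/(k(a)*(-7)) = 1/(22*(-7)) = 1/(-154) = -1/154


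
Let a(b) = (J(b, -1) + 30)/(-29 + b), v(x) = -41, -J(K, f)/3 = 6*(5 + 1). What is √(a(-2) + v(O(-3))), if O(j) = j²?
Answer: I*√36983/31 ≈ 6.2035*I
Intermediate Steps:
J(K, f) = -108 (J(K, f) = -18*(5 + 1) = -18*6 = -3*36 = -108)
a(b) = -78/(-29 + b) (a(b) = (-108 + 30)/(-29 + b) = -78/(-29 + b))
√(a(-2) + v(O(-3))) = √(-78/(-29 - 2) - 41) = √(-78/(-31) - 41) = √(-78*(-1/31) - 41) = √(78/31 - 41) = √(-1193/31) = I*√36983/31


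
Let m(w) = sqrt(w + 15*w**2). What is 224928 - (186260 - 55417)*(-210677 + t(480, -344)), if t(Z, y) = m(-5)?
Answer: 27565835639 - 130843*sqrt(370) ≈ 2.7563e+10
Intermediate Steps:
t(Z, y) = sqrt(370) (t(Z, y) = sqrt(-5*(1 + 15*(-5))) = sqrt(-5*(1 - 75)) = sqrt(-5*(-74)) = sqrt(370))
224928 - (186260 - 55417)*(-210677 + t(480, -344)) = 224928 - (186260 - 55417)*(-210677 + sqrt(370)) = 224928 - 130843*(-210677 + sqrt(370)) = 224928 - (-27565610711 + 130843*sqrt(370)) = 224928 + (27565610711 - 130843*sqrt(370)) = 27565835639 - 130843*sqrt(370)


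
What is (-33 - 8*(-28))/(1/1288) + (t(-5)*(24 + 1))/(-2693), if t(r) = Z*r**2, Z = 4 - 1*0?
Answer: 662497044/2693 ≈ 2.4601e+5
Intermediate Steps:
Z = 4 (Z = 4 + 0 = 4)
t(r) = 4*r**2
(-33 - 8*(-28))/(1/1288) + (t(-5)*(24 + 1))/(-2693) = (-33 - 8*(-28))/(1/1288) + ((4*(-5)**2)*(24 + 1))/(-2693) = (-33 + 224)/(1/1288) + ((4*25)*25)*(-1/2693) = 191*1288 + (100*25)*(-1/2693) = 246008 + 2500*(-1/2693) = 246008 - 2500/2693 = 662497044/2693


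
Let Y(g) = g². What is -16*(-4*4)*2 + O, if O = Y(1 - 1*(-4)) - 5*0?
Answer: 537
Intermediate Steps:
O = 25 (O = (1 - 1*(-4))² - 5*0 = (1 + 4)² + 0 = 5² + 0 = 25 + 0 = 25)
-16*(-4*4)*2 + O = -16*(-4*4)*2 + 25 = -(-256)*2 + 25 = -16*(-32) + 25 = 512 + 25 = 537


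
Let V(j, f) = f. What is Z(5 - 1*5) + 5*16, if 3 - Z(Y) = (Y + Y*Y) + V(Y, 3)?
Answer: 80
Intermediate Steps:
Z(Y) = -Y - Y² (Z(Y) = 3 - ((Y + Y*Y) + 3) = 3 - ((Y + Y²) + 3) = 3 - (3 + Y + Y²) = 3 + (-3 - Y - Y²) = -Y - Y²)
Z(5 - 1*5) + 5*16 = (5 - 1*5)*(-1 - (5 - 1*5)) + 5*16 = (5 - 5)*(-1 - (5 - 5)) + 80 = 0*(-1 - 1*0) + 80 = 0*(-1 + 0) + 80 = 0*(-1) + 80 = 0 + 80 = 80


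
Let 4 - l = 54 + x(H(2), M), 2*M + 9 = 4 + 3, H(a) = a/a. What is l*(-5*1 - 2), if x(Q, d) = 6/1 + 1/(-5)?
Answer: 1953/5 ≈ 390.60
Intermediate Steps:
H(a) = 1
M = -1 (M = -9/2 + (4 + 3)/2 = -9/2 + (½)*7 = -9/2 + 7/2 = -1)
x(Q, d) = 29/5 (x(Q, d) = 6*1 + 1*(-⅕) = 6 - ⅕ = 29/5)
l = -279/5 (l = 4 - (54 + 29/5) = 4 - 1*299/5 = 4 - 299/5 = -279/5 ≈ -55.800)
l*(-5*1 - 2) = -279*(-5*1 - 2)/5 = -279*(-5 - 2)/5 = -279/5*(-7) = 1953/5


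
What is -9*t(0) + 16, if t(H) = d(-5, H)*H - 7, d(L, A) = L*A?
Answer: 79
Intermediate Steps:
d(L, A) = A*L
t(H) = -7 - 5*H² (t(H) = (H*(-5))*H - 7 = (-5*H)*H - 7 = -5*H² - 7 = -7 - 5*H²)
-9*t(0) + 16 = -9*(-7 - 5*0²) + 16 = -9*(-7 - 5*0) + 16 = -9*(-7 + 0) + 16 = -9*(-7) + 16 = 63 + 16 = 79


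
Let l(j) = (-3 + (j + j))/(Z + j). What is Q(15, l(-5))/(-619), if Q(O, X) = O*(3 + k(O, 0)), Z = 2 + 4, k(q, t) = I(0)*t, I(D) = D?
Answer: -45/619 ≈ -0.072698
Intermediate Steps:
k(q, t) = 0 (k(q, t) = 0*t = 0)
Z = 6
l(j) = (-3 + 2*j)/(6 + j) (l(j) = (-3 + (j + j))/(6 + j) = (-3 + 2*j)/(6 + j))
Q(O, X) = 3*O (Q(O, X) = O*(3 + 0) = O*3 = 3*O)
Q(15, l(-5))/(-619) = (3*15)/(-619) = 45*(-1/619) = -45/619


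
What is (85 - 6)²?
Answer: 6241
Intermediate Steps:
(85 - 6)² = 79² = 6241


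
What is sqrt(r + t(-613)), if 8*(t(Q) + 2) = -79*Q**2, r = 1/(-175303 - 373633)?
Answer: 2*I*sqrt(4367789991672690)/68617 ≈ 1926.3*I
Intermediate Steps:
r = -1/548936 (r = 1/(-548936) = -1/548936 ≈ -1.8217e-6)
t(Q) = -2 - 79*Q**2/8 (t(Q) = -2 + (-79*Q**2)/8 = -2 - 79*Q**2/8)
sqrt(r + t(-613)) = sqrt(-1/548936 + (-2 - 79/8*(-613)**2)) = sqrt(-1/548936 + (-2 - 79/8*375769)) = sqrt(-1/548936 + (-2 - 29685751/8)) = sqrt(-1/548936 - 29685767/8) = sqrt(-254618534280/68617) = 2*I*sqrt(4367789991672690)/68617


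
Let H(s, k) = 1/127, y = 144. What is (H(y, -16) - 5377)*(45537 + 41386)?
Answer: -59357804394/127 ≈ -4.6738e+8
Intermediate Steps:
H(s, k) = 1/127
(H(y, -16) - 5377)*(45537 + 41386) = (1/127 - 5377)*(45537 + 41386) = -682878/127*86923 = -59357804394/127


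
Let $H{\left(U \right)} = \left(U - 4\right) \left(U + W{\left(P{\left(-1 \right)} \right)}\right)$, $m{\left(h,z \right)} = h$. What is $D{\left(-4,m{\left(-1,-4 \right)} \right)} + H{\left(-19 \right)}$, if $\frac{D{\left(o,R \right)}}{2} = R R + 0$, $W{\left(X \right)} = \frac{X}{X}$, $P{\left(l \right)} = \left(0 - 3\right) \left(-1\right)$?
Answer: $416$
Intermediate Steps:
$P{\left(l \right)} = 3$ ($P{\left(l \right)} = \left(-3\right) \left(-1\right) = 3$)
$W{\left(X \right)} = 1$
$D{\left(o,R \right)} = 2 R^{2}$ ($D{\left(o,R \right)} = 2 \left(R R + 0\right) = 2 \left(R^{2} + 0\right) = 2 R^{2}$)
$H{\left(U \right)} = \left(1 + U\right) \left(-4 + U\right)$ ($H{\left(U \right)} = \left(U - 4\right) \left(U + 1\right) = \left(-4 + U\right) \left(1 + U\right) = \left(1 + U\right) \left(-4 + U\right)$)
$D{\left(-4,m{\left(-1,-4 \right)} \right)} + H{\left(-19 \right)} = 2 \left(-1\right)^{2} - \left(-53 - 361\right) = 2 \cdot 1 + \left(-4 + 361 + 57\right) = 2 + 414 = 416$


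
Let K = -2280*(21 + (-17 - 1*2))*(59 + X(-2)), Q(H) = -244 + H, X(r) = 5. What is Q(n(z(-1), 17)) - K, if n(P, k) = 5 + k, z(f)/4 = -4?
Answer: 291618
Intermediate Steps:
z(f) = -16 (z(f) = 4*(-4) = -16)
K = -291840 (K = -2280*(21 + (-17 - 1*2))*(59 + 5) = -2280*(21 + (-17 - 2))*64 = -2280*(21 - 19)*64 = -4560*64 = -2280*128 = -291840)
Q(n(z(-1), 17)) - K = (-244 + (5 + 17)) - 1*(-291840) = (-244 + 22) + 291840 = -222 + 291840 = 291618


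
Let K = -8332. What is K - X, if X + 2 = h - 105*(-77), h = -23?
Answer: -16392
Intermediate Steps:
X = 8060 (X = -2 + (-23 - 105*(-77)) = -2 + (-23 + 8085) = -2 + 8062 = 8060)
K - X = -8332 - 1*8060 = -8332 - 8060 = -16392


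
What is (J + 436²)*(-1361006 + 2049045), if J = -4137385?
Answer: -2715888776271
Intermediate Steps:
(J + 436²)*(-1361006 + 2049045) = (-4137385 + 436²)*(-1361006 + 2049045) = (-4137385 + 190096)*688039 = -3947289*688039 = -2715888776271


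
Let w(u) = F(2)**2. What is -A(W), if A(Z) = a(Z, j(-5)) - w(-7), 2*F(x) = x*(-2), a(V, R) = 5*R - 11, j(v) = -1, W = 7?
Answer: 20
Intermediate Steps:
a(V, R) = -11 + 5*R
F(x) = -x (F(x) = (x*(-2))/2 = (-2*x)/2 = -x)
w(u) = 4 (w(u) = (-1*2)**2 = (-2)**2 = 4)
A(Z) = -20 (A(Z) = (-11 + 5*(-1)) - 1*4 = (-11 - 5) - 4 = -16 - 4 = -20)
-A(W) = -1*(-20) = 20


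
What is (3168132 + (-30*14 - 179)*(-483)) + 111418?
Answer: 3568867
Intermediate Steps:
(3168132 + (-30*14 - 179)*(-483)) + 111418 = (3168132 + (-420 - 179)*(-483)) + 111418 = (3168132 - 599*(-483)) + 111418 = (3168132 + 289317) + 111418 = 3457449 + 111418 = 3568867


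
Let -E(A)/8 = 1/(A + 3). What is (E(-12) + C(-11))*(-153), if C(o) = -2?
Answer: 170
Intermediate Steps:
E(A) = -8/(3 + A) (E(A) = -8/(A + 3) = -8/(3 + A))
(E(-12) + C(-11))*(-153) = (-8/(3 - 12) - 2)*(-153) = (-8/(-9) - 2)*(-153) = (-8*(-⅑) - 2)*(-153) = (8/9 - 2)*(-153) = -10/9*(-153) = 170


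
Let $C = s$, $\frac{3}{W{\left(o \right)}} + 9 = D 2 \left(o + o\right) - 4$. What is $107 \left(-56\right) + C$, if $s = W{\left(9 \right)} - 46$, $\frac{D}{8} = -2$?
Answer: $- \frac{3556385}{589} \approx -6038.0$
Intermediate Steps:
$D = -16$ ($D = 8 \left(-2\right) = -16$)
$W{\left(o \right)} = \frac{3}{-13 - 64 o}$ ($W{\left(o \right)} = \frac{3}{-9 - \left(4 + 16 \cdot 2 \left(o + o\right)\right)} = \frac{3}{-9 - \left(4 + 16 \cdot 2 \cdot 2 o\right)} = \frac{3}{-9 - \left(4 + 16 \cdot 4 o\right)} = \frac{3}{-9 - \left(4 + 64 o\right)} = \frac{3}{-13 - 64 o}$)
$s = - \frac{27097}{589}$ ($s = - \frac{3}{13 + 64 \cdot 9} - 46 = - \frac{3}{13 + 576} - 46 = - \frac{3}{589} - 46 = - \frac{27097}{589} \approx -46.005$)
$C = - \frac{27097}{589} \approx -46.005$
$107 \left(-56\right) + C = 107 \left(-56\right) - \frac{27097}{589} = -5992 - \frac{27097}{589} = - \frac{3556385}{589}$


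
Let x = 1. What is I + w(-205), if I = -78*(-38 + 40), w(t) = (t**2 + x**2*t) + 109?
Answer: 41773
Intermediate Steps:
w(t) = 109 + t + t**2 (w(t) = (t**2 + 1**2*t) + 109 = (t**2 + 1*t) + 109 = (t**2 + t) + 109 = (t + t**2) + 109 = 109 + t + t**2)
I = -156 (I = -78*2 = -156)
I + w(-205) = -156 + (109 - 205 + (-205)**2) = -156 + (109 - 205 + 42025) = -156 + 41929 = 41773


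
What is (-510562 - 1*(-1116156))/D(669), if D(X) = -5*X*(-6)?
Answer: 302797/10035 ≈ 30.174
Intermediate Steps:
D(X) = 30*X
(-510562 - 1*(-1116156))/D(669) = (-510562 - 1*(-1116156))/((30*669)) = (-510562 + 1116156)/20070 = 605594*(1/20070) = 302797/10035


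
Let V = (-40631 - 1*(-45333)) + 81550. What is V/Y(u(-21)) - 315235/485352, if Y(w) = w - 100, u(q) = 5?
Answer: -41892528029/46108440 ≈ -908.57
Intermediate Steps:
Y(w) = -100 + w
V = 86252 (V = (-40631 + 45333) + 81550 = 4702 + 81550 = 86252)
V/Y(u(-21)) - 315235/485352 = 86252/(-100 + 5) - 315235/485352 = 86252/(-95) - 315235*1/485352 = 86252*(-1/95) - 315235/485352 = -86252/95 - 315235/485352 = -41892528029/46108440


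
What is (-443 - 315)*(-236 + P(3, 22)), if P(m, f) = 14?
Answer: 168276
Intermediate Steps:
(-443 - 315)*(-236 + P(3, 22)) = (-443 - 315)*(-236 + 14) = -758*(-222) = 168276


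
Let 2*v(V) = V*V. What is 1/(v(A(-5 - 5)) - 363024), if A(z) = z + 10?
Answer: -1/363024 ≈ -2.7546e-6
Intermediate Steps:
A(z) = 10 + z
v(V) = V²/2 (v(V) = (V*V)/2 = V²/2)
1/(v(A(-5 - 5)) - 363024) = 1/((10 + (-5 - 5))²/2 - 363024) = 1/((10 - 10)²/2 - 363024) = 1/((½)*0² - 363024) = 1/((½)*0 - 363024) = 1/(0 - 363024) = 1/(-363024) = -1/363024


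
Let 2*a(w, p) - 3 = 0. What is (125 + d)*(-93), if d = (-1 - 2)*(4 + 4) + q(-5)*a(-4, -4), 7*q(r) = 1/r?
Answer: -657231/70 ≈ -9389.0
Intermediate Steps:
a(w, p) = 3/2 (a(w, p) = 3/2 + (1/2)*0 = 3/2 + 0 = 3/2)
q(r) = 1/(7*r) (q(r) = (1/r)/7 = 1/(7*r))
d = -1683/70 (d = (-1 - 2)*(4 + 4) + ((1/7)/(-5))*(3/2) = -3*8 + ((1/7)*(-1/5))*(3/2) = -24 - 1/35*3/2 = -24 - 3/70 = -1683/70 ≈ -24.043)
(125 + d)*(-93) = (125 - 1683/70)*(-93) = (7067/70)*(-93) = -657231/70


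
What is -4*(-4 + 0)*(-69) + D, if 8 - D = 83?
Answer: -1179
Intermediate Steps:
D = -75 (D = 8 - 1*83 = 8 - 83 = -75)
-4*(-4 + 0)*(-69) + D = -4*(-4 + 0)*(-69) - 75 = -4*(-4)*(-69) - 75 = 16*(-69) - 75 = -1104 - 75 = -1179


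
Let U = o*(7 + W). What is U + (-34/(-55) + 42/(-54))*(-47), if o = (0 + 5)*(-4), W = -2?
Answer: -45787/495 ≈ -92.499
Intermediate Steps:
o = -20 (o = 5*(-4) = -20)
U = -100 (U = -20*(7 - 2) = -20*5 = -100)
U + (-34/(-55) + 42/(-54))*(-47) = -100 + (-34/(-55) + 42/(-54))*(-47) = -100 + (-34*(-1/55) + 42*(-1/54))*(-47) = -100 + (34/55 - 7/9)*(-47) = -100 - 79/495*(-47) = -100 + 3713/495 = -45787/495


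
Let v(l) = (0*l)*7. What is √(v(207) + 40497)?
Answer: √40497 ≈ 201.24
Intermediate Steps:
v(l) = 0 (v(l) = 0*7 = 0)
√(v(207) + 40497) = √(0 + 40497) = √40497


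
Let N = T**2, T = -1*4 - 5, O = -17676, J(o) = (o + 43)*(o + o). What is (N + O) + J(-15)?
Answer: -18435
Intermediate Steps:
J(o) = 2*o*(43 + o) (J(o) = (43 + o)*(2*o) = 2*o*(43 + o))
T = -9 (T = -4 - 5 = -9)
N = 81 (N = (-9)**2 = 81)
(N + O) + J(-15) = (81 - 17676) + 2*(-15)*(43 - 15) = -17595 + 2*(-15)*28 = -17595 - 840 = -18435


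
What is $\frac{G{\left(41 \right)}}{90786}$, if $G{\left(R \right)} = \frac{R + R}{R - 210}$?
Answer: $- \frac{41}{7671417} \approx -5.3445 \cdot 10^{-6}$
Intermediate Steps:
$G{\left(R \right)} = \frac{2 R}{-210 + R}$
$\frac{G{\left(41 \right)}}{90786} = \frac{2 \cdot 41 \frac{1}{-210 + 41}}{90786} = 2 \cdot 41 \frac{1}{-169} \cdot \frac{1}{90786} = 2 \cdot 41 \left(- \frac{1}{169}\right) \frac{1}{90786} = \left(- \frac{82}{169}\right) \frac{1}{90786} = - \frac{41}{7671417}$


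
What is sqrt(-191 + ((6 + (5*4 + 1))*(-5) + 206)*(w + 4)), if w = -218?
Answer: I*sqrt(15385) ≈ 124.04*I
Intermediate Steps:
sqrt(-191 + ((6 + (5*4 + 1))*(-5) + 206)*(w + 4)) = sqrt(-191 + ((6 + (5*4 + 1))*(-5) + 206)*(-218 + 4)) = sqrt(-191 + ((6 + (20 + 1))*(-5) + 206)*(-214)) = sqrt(-191 + ((6 + 21)*(-5) + 206)*(-214)) = sqrt(-191 + (27*(-5) + 206)*(-214)) = sqrt(-191 + (-135 + 206)*(-214)) = sqrt(-191 + 71*(-214)) = sqrt(-191 - 15194) = sqrt(-15385) = I*sqrt(15385)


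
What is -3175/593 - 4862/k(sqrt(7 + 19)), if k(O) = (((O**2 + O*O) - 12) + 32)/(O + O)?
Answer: -3175/593 - 2431*sqrt(26)/18 ≈ -694.00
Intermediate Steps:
k(O) = (20 + 2*O**2)/(2*O) (k(O) = (((O**2 + O**2) - 12) + 32)/((2*O)) = ((2*O**2 - 12) + 32)*(1/(2*O)) = ((-12 + 2*O**2) + 32)*(1/(2*O)) = (20 + 2*O**2)*(1/(2*O)) = (20 + 2*O**2)/(2*O))
-3175/593 - 4862/k(sqrt(7 + 19)) = -3175/593 - 4862/(sqrt(7 + 19) + 10/(sqrt(7 + 19))) = -3175*1/593 - 4862/(sqrt(26) + 10/(sqrt(26))) = -3175/593 - 4862/(sqrt(26) + 10*(sqrt(26)/26)) = -3175/593 - 4862/(sqrt(26) + 5*sqrt(26)/13) = -3175/593 - 4862*sqrt(26)/36 = -3175/593 - 2431*sqrt(26)/18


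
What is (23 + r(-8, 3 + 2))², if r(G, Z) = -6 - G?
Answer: 625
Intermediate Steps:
(23 + r(-8, 3 + 2))² = (23 + (-6 - 1*(-8)))² = (23 + (-6 + 8))² = (23 + 2)² = 25² = 625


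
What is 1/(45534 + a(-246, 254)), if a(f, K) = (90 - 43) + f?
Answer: 1/45335 ≈ 2.2058e-5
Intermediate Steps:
a(f, K) = 47 + f
1/(45534 + a(-246, 254)) = 1/(45534 + (47 - 246)) = 1/(45534 - 199) = 1/45335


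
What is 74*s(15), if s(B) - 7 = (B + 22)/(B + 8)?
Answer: 14652/23 ≈ 637.04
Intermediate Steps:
s(B) = 7 + (22 + B)/(8 + B) (s(B) = 7 + (B + 22)/(B + 8) = 7 + (22 + B)/(8 + B))
74*s(15) = 74*(2*(39 + 4*15)/(8 + 15)) = 74*(2*(39 + 60)/23) = 74*(2*(1/23)*99) = 74*(198/23) = 14652/23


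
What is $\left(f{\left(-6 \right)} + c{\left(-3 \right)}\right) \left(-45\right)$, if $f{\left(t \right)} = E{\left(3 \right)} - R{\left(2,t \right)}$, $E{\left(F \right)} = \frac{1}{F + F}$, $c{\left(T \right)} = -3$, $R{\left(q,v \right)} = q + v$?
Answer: $- \frac{105}{2} \approx -52.5$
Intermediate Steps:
$E{\left(F \right)} = \frac{1}{2 F}$
$f{\left(t \right)} = - \frac{11}{6} - t$ ($f{\left(t \right)} = \frac{1}{2 \cdot 3} - \left(2 + t\right) = \frac{1}{2} \cdot \frac{1}{3} - \left(2 + t\right) = \frac{1}{6} - \left(2 + t\right) = - \frac{11}{6} - t$)
$\left(f{\left(-6 \right)} + c{\left(-3 \right)}\right) \left(-45\right) = \left(\left(- \frac{11}{6} - -6\right) - 3\right) \left(-45\right) = \left(\left(- \frac{11}{6} + 6\right) - 3\right) \left(-45\right) = \left(\frac{25}{6} - 3\right) \left(-45\right) = \frac{7}{6} \left(-45\right) = - \frac{105}{2}$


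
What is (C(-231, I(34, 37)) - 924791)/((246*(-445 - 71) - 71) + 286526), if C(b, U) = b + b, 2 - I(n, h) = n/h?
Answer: -925253/159519 ≈ -5.8003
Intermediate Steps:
I(n, h) = 2 - n/h
C(b, U) = 2*b
(C(-231, I(34, 37)) - 924791)/((246*(-445 - 71) - 71) + 286526) = (2*(-231) - 924791)/((246*(-445 - 71) - 71) + 286526) = (-462 - 924791)/((246*(-516) - 71) + 286526) = -925253/((-126936 - 71) + 286526) = -925253/(-127007 + 286526) = -925253/159519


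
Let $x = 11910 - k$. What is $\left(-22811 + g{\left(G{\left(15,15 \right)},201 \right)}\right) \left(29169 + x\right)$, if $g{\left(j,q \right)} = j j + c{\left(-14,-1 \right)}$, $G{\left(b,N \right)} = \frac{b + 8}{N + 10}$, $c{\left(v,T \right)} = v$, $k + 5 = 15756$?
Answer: $- \frac{361306351488}{625} \approx -5.7809 \cdot 10^{8}$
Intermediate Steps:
$k = 15751$ ($k = -5 + 15756 = 15751$)
$G{\left(b,N \right)} = \frac{8 + b}{10 + N}$
$g{\left(j,q \right)} = -14 + j^{2}$ ($g{\left(j,q \right)} = j j - 14 = j^{2} - 14 = -14 + j^{2}$)
$x = -3841$ ($x = 11910 - 15751 = -3841$)
$\left(-22811 + g{\left(G{\left(15,15 \right)},201 \right)}\right) \left(29169 + x\right) = \left(-22811 - \left(14 - \left(\frac{8 + 15}{10 + 15}\right)^{2}\right)\right) \left(29169 - 3841\right) = \left(-22811 - \left(14 - \left(\frac{1}{25} \cdot 23\right)^{2}\right)\right) 25328 = \left(-22811 - \left(14 - \left(\frac{23}{25}\right)^{2}\right)\right) 25328 = \left(-22811 + \left(-14 + \frac{529}{625}\right)\right) 25328 = \left(-22811 - \frac{8221}{625}\right) 25328 = \left(- \frac{14265096}{625}\right) 25328 = - \frac{361306351488}{625}$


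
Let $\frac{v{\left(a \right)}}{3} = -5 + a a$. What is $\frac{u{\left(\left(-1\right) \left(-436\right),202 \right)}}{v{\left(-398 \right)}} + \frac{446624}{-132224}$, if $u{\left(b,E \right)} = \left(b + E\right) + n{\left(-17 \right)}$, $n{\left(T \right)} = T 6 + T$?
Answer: $- \frac{2210060007}{654504668} \approx -3.3767$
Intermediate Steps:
$n{\left(T \right)} = 7 T$ ($n{\left(T \right)} = 6 T + T = 7 T$)
$u{\left(b,E \right)} = -119 + E + b$ ($u{\left(b,E \right)} = \left(b + E\right) + 7 \left(-17\right) = \left(E + b\right) - 119 = -119 + E + b$)
$v{\left(a \right)} = -15 + 3 a^{2}$ ($v{\left(a \right)} = 3 \left(-5 + a a\right) = 3 \left(-5 + a^{2}\right) = -15 + 3 a^{2}$)
$\frac{u{\left(\left(-1\right) \left(-436\right),202 \right)}}{v{\left(-398 \right)}} + \frac{446624}{-132224} = \frac{-119 + 202 - -436}{-15 + 3 \left(-398\right)^{2}} + \frac{446624}{-132224} = \frac{-119 + 202 + 436}{-15 + 3 \cdot 158404} + 446624 \left(- \frac{1}{132224}\right) = \frac{519}{-15 + 475212} - \frac{13957}{4132} = \frac{519}{475197} - \frac{13957}{4132} = 519 \cdot \frac{1}{475197} - \frac{13957}{4132} = \frac{173}{158399} - \frac{13957}{4132} = - \frac{2210060007}{654504668}$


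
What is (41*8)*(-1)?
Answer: -328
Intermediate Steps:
(41*8)*(-1) = 328*(-1) = -328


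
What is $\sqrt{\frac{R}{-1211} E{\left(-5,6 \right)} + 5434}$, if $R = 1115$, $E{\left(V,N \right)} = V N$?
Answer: $\frac{2 \sqrt{2002395766}}{1211} \approx 73.903$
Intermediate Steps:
$E{\left(V,N \right)} = N V$
$\sqrt{\frac{R}{-1211} E{\left(-5,6 \right)} + 5434} = \sqrt{\frac{1115}{-1211} \cdot 6 \left(-5\right) + 5434} = \sqrt{1115 \left(- \frac{1}{1211}\right) \left(-30\right) + 5434} = \sqrt{\left(- \frac{1115}{1211}\right) \left(-30\right) + 5434} = \sqrt{\frac{33450}{1211} + 5434} = \sqrt{\frac{6614024}{1211}} = \frac{2 \sqrt{2002395766}}{1211}$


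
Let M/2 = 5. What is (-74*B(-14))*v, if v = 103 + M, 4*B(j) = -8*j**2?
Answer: 3277904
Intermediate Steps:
M = 10 (M = 2*5 = 10)
B(j) = -2*j**2 (B(j) = (-8*j**2)/4 = -2*j**2)
v = 113 (v = 103 + 10 = 113)
(-74*B(-14))*v = -(-148)*(-14)**2*113 = -(-148)*196*113 = -74*(-392)*113 = 29008*113 = 3277904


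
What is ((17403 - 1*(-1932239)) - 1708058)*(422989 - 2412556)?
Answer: -480647554128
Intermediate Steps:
((17403 - 1*(-1932239)) - 1708058)*(422989 - 2412556) = ((17403 + 1932239) - 1708058)*(-1989567) = (1949642 - 1708058)*(-1989567) = 241584*(-1989567) = -480647554128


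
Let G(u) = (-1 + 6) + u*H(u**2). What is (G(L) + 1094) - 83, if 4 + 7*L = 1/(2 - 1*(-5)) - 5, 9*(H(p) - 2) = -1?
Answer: 447002/441 ≈ 1013.6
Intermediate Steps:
H(p) = 17/9 (H(p) = 2 + (1/9)*(-1) = 2 - 1/9 = 17/9)
L = -62/49 (L = -4/7 + (1/(2 - 1*(-5)) - 5)/7 = -4/7 + (1/(2 + 5) - 5)/7 = -4/7 + (1/7 - 5)/7 = -4/7 + (1/7)*(-34/7) = -4/7 - 34/49 = -62/49 ≈ -1.2653)
G(u) = 5 + 17*u/9 (G(u) = (-1 + 6) + u*(17/9) = 5 + 17*u/9)
(G(L) + 1094) - 83 = ((5 + (17/9)*(-62/49)) + 1094) - 83 = ((5 - 1054/441) + 1094) - 83 = (1151/441 + 1094) - 83 = 483605/441 - 83 = 447002/441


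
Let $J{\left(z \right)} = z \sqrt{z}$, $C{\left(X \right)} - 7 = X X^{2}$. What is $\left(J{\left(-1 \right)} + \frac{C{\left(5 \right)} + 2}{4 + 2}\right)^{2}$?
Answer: $\frac{4480}{9} - \frac{134 i}{3} \approx 497.78 - 44.667 i$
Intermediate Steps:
$C{\left(X \right)} = 7 + X^{3}$ ($C{\left(X \right)} = 7 + X X^{2} = 7 + X^{3}$)
$J{\left(z \right)} = z^{\frac{3}{2}}$
$\left(J{\left(-1 \right)} + \frac{C{\left(5 \right)} + 2}{4 + 2}\right)^{2} = \left(\left(-1\right)^{\frac{3}{2}} + \frac{\left(7 + 5^{3}\right) + 2}{4 + 2}\right)^{2} = \left(- i + \frac{\left(7 + 125\right) + 2}{6}\right)^{2} = \left(- i + \left(132 + 2\right) \frac{1}{6}\right)^{2} = \left(- i + 134 \cdot \frac{1}{6}\right)^{2} = \left(- i + \frac{67}{3}\right)^{2} = \left(\frac{67}{3} - i\right)^{2}$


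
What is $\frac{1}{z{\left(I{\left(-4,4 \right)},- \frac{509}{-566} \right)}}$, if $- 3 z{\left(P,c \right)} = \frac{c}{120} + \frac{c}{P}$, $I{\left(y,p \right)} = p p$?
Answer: $- \frac{407520}{8653} \approx -47.096$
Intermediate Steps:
$I{\left(y,p \right)} = p^{2}$
$z{\left(P,c \right)} = - \frac{c}{360} - \frac{c}{3 P}$ ($z{\left(P,c \right)} = - \frac{\frac{c}{120} + \frac{c}{P}}{3} = - \frac{c}{360} - \frac{c}{3 P}$)
$\frac{1}{z{\left(I{\left(-4,4 \right)},- \frac{509}{-566} \right)}} = \frac{1}{\left(- \frac{1}{360}\right) \left(- \frac{509}{-566}\right) \frac{1}{4^{2}} \left(120 + 4^{2}\right)} = \frac{1}{\left(- \frac{1}{360}\right) \left(\left(-509\right) \left(- \frac{1}{566}\right)\right) \frac{1}{16} \left(120 + 16\right)} = \frac{1}{\left(- \frac{1}{360}\right) \frac{509}{566} \cdot \frac{1}{16} \cdot 136} = \frac{1}{- \frac{8653}{407520}} = - \frac{407520}{8653}$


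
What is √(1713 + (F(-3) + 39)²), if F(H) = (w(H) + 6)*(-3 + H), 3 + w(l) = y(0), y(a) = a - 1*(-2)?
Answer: √1794 ≈ 42.356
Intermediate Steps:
y(a) = 2 + a (y(a) = a + 2 = 2 + a)
w(l) = -1 (w(l) = -3 + (2 + 0) = -3 + 2 = -1)
F(H) = -15 + 5*H (F(H) = (-1 + 6)*(-3 + H) = 5*(-3 + H) = -15 + 5*H)
√(1713 + (F(-3) + 39)²) = √(1713 + ((-15 + 5*(-3)) + 39)²) = √(1713 + ((-15 - 15) + 39)²) = √(1713 + (-30 + 39)²) = √(1713 + 9²) = √(1713 + 81) = √1794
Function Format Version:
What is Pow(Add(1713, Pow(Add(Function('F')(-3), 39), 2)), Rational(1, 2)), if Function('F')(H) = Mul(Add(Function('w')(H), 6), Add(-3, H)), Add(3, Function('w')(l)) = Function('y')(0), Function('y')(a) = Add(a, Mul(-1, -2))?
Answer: Pow(1794, Rational(1, 2)) ≈ 42.356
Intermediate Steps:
Function('y')(a) = Add(2, a) (Function('y')(a) = Add(a, 2) = Add(2, a))
Function('w')(l) = -1 (Function('w')(l) = Add(-3, Add(2, 0)) = Add(-3, 2) = -1)
Function('F')(H) = Add(-15, Mul(5, H)) (Function('F')(H) = Mul(Add(-1, 6), Add(-3, H)) = Mul(5, Add(-3, H)) = Add(-15, Mul(5, H)))
Pow(Add(1713, Pow(Add(Function('F')(-3), 39), 2)), Rational(1, 2)) = Pow(Add(1713, Pow(Add(Add(-15, Mul(5, -3)), 39), 2)), Rational(1, 2)) = Pow(Add(1713, Pow(Add(Add(-15, -15), 39), 2)), Rational(1, 2)) = Pow(Add(1713, Pow(Add(-30, 39), 2)), Rational(1, 2)) = Pow(Add(1713, Pow(9, 2)), Rational(1, 2)) = Pow(Add(1713, 81), Rational(1, 2)) = Pow(1794, Rational(1, 2))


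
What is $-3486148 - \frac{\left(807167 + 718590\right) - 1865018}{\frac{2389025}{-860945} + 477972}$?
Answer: $- \frac{286913557697195315}{82301042903} \approx -3.4861 \cdot 10^{6}$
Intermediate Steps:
$-3486148 - \frac{\left(807167 + 718590\right) - 1865018}{\frac{2389025}{-860945} + 477972} = -3486148 - \frac{1525757 - 1865018}{2389025 \left(- \frac{1}{860945}\right) + 477972} = -3486148 - - \frac{339261}{- \frac{477805}{172189} + 477972} = -3486148 - - \frac{339261}{\frac{82301042903}{172189}} = -3486148 - \left(-339261\right) \frac{172189}{82301042903} = -3486148 - - \frac{58417012329}{82301042903} = -3486148 + \frac{58417012329}{82301042903} = - \frac{286913557697195315}{82301042903}$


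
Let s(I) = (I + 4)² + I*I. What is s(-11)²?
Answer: 28900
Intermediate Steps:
s(I) = I² + (4 + I)² (s(I) = (4 + I)² + I² = I² + (4 + I)²)
s(-11)² = ((-11)² + (4 - 11)²)² = (121 + (-7)²)² = (121 + 49)² = 170² = 28900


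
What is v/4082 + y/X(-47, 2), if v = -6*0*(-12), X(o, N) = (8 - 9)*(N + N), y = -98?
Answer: 49/2 ≈ 24.500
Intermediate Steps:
X(o, N) = -2*N
v = 0 (v = 0*(-12) = 0)
v/4082 + y/X(-47, 2) = 0/4082 - 98/((-2*2)) = 0*(1/4082) - 98/(-4) = 0 - 98*(-1/4) = 0 + 49/2 = 49/2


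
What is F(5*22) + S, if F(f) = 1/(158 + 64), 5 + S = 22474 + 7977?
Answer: 6759013/222 ≈ 30446.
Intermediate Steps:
S = 30446 (S = -5 + (22474 + 7977) = -5 + 30451 = 30446)
F(f) = 1/222
F(5*22) + S = 1/222 + 30446 = 6759013/222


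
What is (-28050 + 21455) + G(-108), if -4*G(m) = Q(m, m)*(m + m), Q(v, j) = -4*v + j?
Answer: 10901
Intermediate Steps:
Q(v, j) = j - 4*v
G(m) = 3*m²/2 (G(m) = -(m - 4*m)*(m + m)/4 = -(-3*m)*2*m/4 = -(-3)*m²/2 = 3*m²/2)
(-28050 + 21455) + G(-108) = (-28050 + 21455) + (3/2)*(-108)² = -6595 + (3/2)*11664 = -6595 + 17496 = 10901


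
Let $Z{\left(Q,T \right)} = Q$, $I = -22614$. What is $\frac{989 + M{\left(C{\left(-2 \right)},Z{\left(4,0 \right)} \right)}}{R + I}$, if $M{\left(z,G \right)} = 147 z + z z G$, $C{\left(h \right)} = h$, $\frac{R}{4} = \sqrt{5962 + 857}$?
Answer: $- \frac{33921}{1078658} - \frac{3 \sqrt{6819}}{539329} \approx -0.031907$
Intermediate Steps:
$R = 4 \sqrt{6819}$ ($R = 4 \sqrt{5962 + 857} = 4 \sqrt{6819} \approx 330.31$)
$M{\left(z,G \right)} = 147 z + G z^{2}$ ($M{\left(z,G \right)} = 147 z + z^{2} G = 147 z + G z^{2}$)
$\frac{989 + M{\left(C{\left(-2 \right)},Z{\left(4,0 \right)} \right)}}{R + I} = \frac{989 - 2 \left(147 + 4 \left(-2\right)\right)}{4 \sqrt{6819} - 22614} = \frac{989 - 2 \left(147 - 8\right)}{-22614 + 4 \sqrt{6819}} = \frac{989 - 278}{-22614 + 4 \sqrt{6819}} = \frac{711}{-22614 + 4 \sqrt{6819}}$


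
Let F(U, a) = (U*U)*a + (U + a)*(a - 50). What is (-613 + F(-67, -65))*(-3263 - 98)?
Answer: 931729698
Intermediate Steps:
F(U, a) = a*U² + (-50 + a)*(U + a) (F(U, a) = U²*a + (U + a)*(-50 + a) = a*U² + (-50 + a)*(U + a))
(-613 + F(-67, -65))*(-3263 - 98) = (-613 + ((-65)² - 50*(-67) - 50*(-65) - 67*(-65) - 65*(-67)²))*(-3263 - 98) = (-613 + (4225 + 3350 + 3250 + 4355 - 65*4489))*(-3361) = (-613 + (4225 + 3350 + 3250 + 4355 - 291785))*(-3361) = (-613 - 276605)*(-3361) = -277218*(-3361) = 931729698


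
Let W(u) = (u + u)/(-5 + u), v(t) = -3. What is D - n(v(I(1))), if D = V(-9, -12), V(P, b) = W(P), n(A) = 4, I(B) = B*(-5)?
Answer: -19/7 ≈ -2.7143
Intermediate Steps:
I(B) = -5*B
W(u) = 2*u/(-5 + u) (W(u) = (2*u)/(-5 + u) = 2*u/(-5 + u))
V(P, b) = 2*P/(-5 + P)
D = 9/7 (D = 2*(-9)/(-5 - 9) = 2*(-9)/(-14) = 2*(-9)*(-1/14) = 9/7 ≈ 1.2857)
D - n(v(I(1))) = 9/7 - 1*4 = 9/7 - 4 = -19/7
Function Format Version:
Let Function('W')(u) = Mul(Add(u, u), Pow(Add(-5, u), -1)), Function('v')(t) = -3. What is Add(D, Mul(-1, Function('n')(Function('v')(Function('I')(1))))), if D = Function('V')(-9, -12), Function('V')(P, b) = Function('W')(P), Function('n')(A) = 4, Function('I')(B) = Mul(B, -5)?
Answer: Rational(-19, 7) ≈ -2.7143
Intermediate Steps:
Function('I')(B) = Mul(-5, B)
Function('W')(u) = Mul(2, u, Pow(Add(-5, u), -1)) (Function('W')(u) = Mul(Mul(2, u), Pow(Add(-5, u), -1)) = Mul(2, u, Pow(Add(-5, u), -1)))
Function('V')(P, b) = Mul(2, P, Pow(Add(-5, P), -1))
D = Rational(9, 7) (D = Mul(2, -9, Pow(Add(-5, -9), -1)) = Mul(2, -9, Pow(-14, -1)) = Mul(2, -9, Rational(-1, 14)) = Rational(9, 7) ≈ 1.2857)
Add(D, Mul(-1, Function('n')(Function('v')(Function('I')(1))))) = Add(Rational(9, 7), Mul(-1, 4)) = Add(Rational(9, 7), -4) = Rational(-19, 7)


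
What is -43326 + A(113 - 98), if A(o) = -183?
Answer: -43509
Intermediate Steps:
-43326 + A(113 - 98) = -43326 - 183 = -43509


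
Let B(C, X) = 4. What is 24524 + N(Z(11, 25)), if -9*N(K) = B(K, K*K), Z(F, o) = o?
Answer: 220712/9 ≈ 24524.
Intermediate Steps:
N(K) = -4/9 (N(K) = -⅑*4 = -4/9)
24524 + N(Z(11, 25)) = 24524 - 4/9 = 220712/9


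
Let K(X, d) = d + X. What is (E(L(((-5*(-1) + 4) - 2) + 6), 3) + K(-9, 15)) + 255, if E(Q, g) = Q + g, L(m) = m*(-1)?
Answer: 251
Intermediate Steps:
K(X, d) = X + d
L(m) = -m
(E(L(((-5*(-1) + 4) - 2) + 6), 3) + K(-9, 15)) + 255 = ((-(((-5*(-1) + 4) - 2) + 6) + 3) + (-9 + 15)) + 255 = ((-(((5 + 4) - 2) + 6) + 3) + 6) + 255 = ((-((9 - 2) + 6) + 3) + 6) + 255 = ((-(7 + 6) + 3) + 6) + 255 = ((-1*13 + 3) + 6) + 255 = ((-13 + 3) + 6) + 255 = (-10 + 6) + 255 = -4 + 255 = 251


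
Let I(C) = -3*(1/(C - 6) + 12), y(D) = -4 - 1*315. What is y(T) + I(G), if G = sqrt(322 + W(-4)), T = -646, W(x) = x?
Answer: -16688/47 - sqrt(318)/94 ≈ -355.25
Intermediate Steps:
y(D) = -319 (y(D) = -4 - 315 = -319)
G = sqrt(318) (G = sqrt(322 - 4) = sqrt(318) ≈ 17.833)
I(C) = -36 - 3/(-6 + C) (I(C) = -3*(1/(-6 + C) + 12) = -3*(12 + 1/(-6 + C)) = -36 - 3/(-6 + C))
y(T) + I(G) = -319 + 3*(71 - 12*sqrt(318))/(-6 + sqrt(318))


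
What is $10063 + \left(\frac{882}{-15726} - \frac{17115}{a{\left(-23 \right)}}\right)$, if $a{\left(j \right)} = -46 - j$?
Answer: $\frac{651482863}{60283} \approx 10807.0$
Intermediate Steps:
$10063 + \left(\frac{882}{-15726} - \frac{17115}{a{\left(-23 \right)}}\right) = 10063 - \left(\frac{147}{2621} + \frac{17115}{-46 - -23}\right) = 10063 - \left(\frac{147}{2621} + \frac{17115}{-46 + 23}\right) = 10063 - \left(\frac{147}{2621} + \frac{17115}{-23}\right) = 10063 - - \frac{44855034}{60283} = 10063 + \left(- \frac{147}{2621} + \frac{17115}{23}\right) = 10063 + \frac{44855034}{60283} = \frac{651482863}{60283}$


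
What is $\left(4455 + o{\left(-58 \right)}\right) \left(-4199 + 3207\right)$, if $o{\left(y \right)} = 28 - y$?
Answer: $-4504672$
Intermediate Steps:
$\left(4455 + o{\left(-58 \right)}\right) \left(-4199 + 3207\right) = \left(4455 + \left(28 - -58\right)\right) \left(-4199 + 3207\right) = \left(4455 + \left(28 + 58\right)\right) \left(-992\right) = \left(4455 + 86\right) \left(-992\right) = 4541 \left(-992\right) = -4504672$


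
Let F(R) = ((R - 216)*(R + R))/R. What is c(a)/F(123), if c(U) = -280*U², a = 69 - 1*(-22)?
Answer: 1159340/93 ≈ 12466.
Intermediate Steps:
F(R) = -432 + 2*R (F(R) = ((-216 + R)*(2*R))/R = (2*R*(-216 + R))/R = -432 + 2*R)
a = 91 (a = 69 + 22 = 91)
c(a)/F(123) = (-280*91²)/(-432 + 2*123) = (-280*8281)/(-432 + 246) = -2318680/(-186) = -2318680*(-1/186) = 1159340/93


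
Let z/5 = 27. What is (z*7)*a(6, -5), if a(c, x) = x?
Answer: -4725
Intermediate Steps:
z = 135 (z = 5*27 = 135)
(z*7)*a(6, -5) = (135*7)*(-5) = 945*(-5) = -4725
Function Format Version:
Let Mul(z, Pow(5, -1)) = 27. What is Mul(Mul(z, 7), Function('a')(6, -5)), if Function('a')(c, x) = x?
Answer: -4725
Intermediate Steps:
z = 135 (z = Mul(5, 27) = 135)
Mul(Mul(z, 7), Function('a')(6, -5)) = Mul(Mul(135, 7), -5) = Mul(945, -5) = -4725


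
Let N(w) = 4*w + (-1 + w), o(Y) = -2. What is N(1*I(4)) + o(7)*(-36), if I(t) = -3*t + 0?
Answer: 11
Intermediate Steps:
I(t) = -3*t
N(w) = -1 + 5*w
N(1*I(4)) + o(7)*(-36) = (-1 + 5*(1*(-3*4))) - 2*(-36) = (-1 + 5*(1*(-12))) + 72 = (-1 + 5*(-12)) + 72 = (-1 - 60) + 72 = -61 + 72 = 11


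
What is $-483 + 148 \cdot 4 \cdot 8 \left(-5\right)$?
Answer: $-24163$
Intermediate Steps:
$-483 + 148 \cdot 4 \cdot 8 \left(-5\right) = -483 + 148 \cdot 32 \left(-5\right) = -483 + 148 \left(-160\right) = -483 - 23680 = -24163$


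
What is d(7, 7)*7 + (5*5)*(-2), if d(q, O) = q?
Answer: -1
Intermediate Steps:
d(7, 7)*7 + (5*5)*(-2) = 7*7 + (5*5)*(-2) = 49 + 25*(-2) = 49 - 50 = -1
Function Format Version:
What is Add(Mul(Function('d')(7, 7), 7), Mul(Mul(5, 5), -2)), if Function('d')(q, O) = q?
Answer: -1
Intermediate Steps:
Add(Mul(Function('d')(7, 7), 7), Mul(Mul(5, 5), -2)) = Add(Mul(7, 7), Mul(Mul(5, 5), -2)) = Add(49, Mul(25, -2)) = Add(49, -50) = -1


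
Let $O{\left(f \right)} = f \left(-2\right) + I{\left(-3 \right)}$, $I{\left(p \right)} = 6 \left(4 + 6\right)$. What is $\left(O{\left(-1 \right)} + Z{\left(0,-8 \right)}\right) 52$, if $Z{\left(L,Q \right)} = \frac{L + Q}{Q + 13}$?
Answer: $\frac{15704}{5} \approx 3140.8$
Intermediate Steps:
$I{\left(p \right)} = 60$ ($I{\left(p \right)} = 6 \cdot 10 = 60$)
$Z{\left(L,Q \right)} = \frac{L + Q}{13 + Q}$
$O{\left(f \right)} = 60 - 2 f$ ($O{\left(f \right)} = f \left(-2\right) + 60 = - 2 f + 60 = 60 - 2 f$)
$\left(O{\left(-1 \right)} + Z{\left(0,-8 \right)}\right) 52 = \left(\left(60 - -2\right) + \frac{0 - 8}{13 - 8}\right) 52 = \left(\left(60 + 2\right) + \frac{1}{5} \left(-8\right)\right) 52 = \left(62 + \frac{1}{5} \left(-8\right)\right) 52 = \left(62 - \frac{8}{5}\right) 52 = \frac{302}{5} \cdot 52 = \frac{15704}{5}$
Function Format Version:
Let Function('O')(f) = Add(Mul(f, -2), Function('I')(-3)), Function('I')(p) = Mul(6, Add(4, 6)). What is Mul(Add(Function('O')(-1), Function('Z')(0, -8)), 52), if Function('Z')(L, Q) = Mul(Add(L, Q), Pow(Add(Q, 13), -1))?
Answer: Rational(15704, 5) ≈ 3140.8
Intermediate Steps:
Function('I')(p) = 60 (Function('I')(p) = Mul(6, 10) = 60)
Function('Z')(L, Q) = Mul(Pow(Add(13, Q), -1), Add(L, Q)) (Function('Z')(L, Q) = Mul(Add(L, Q), Pow(Add(13, Q), -1)) = Mul(Pow(Add(13, Q), -1), Add(L, Q)))
Function('O')(f) = Add(60, Mul(-2, f)) (Function('O')(f) = Add(Mul(f, -2), 60) = Add(Mul(-2, f), 60) = Add(60, Mul(-2, f)))
Mul(Add(Function('O')(-1), Function('Z')(0, -8)), 52) = Mul(Add(Add(60, Mul(-2, -1)), Mul(Pow(Add(13, -8), -1), Add(0, -8))), 52) = Mul(Add(Add(60, 2), Mul(Pow(5, -1), -8)), 52) = Mul(Add(62, Mul(Rational(1, 5), -8)), 52) = Mul(Add(62, Rational(-8, 5)), 52) = Mul(Rational(302, 5), 52) = Rational(15704, 5)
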